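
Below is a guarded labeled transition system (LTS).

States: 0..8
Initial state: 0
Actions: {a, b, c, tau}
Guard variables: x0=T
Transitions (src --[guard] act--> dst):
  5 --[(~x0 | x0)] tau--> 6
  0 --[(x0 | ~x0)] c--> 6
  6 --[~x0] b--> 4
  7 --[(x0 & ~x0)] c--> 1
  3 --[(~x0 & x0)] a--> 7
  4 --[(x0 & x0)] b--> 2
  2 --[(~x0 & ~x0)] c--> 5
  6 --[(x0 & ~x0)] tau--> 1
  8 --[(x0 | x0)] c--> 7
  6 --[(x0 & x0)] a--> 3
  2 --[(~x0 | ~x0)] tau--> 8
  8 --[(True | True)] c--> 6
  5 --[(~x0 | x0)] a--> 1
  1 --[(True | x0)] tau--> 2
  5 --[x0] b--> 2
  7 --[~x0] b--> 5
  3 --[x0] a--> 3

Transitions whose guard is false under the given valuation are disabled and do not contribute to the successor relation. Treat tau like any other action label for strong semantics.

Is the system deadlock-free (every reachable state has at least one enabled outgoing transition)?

Answer: DEADLOCK-FREE

Trace:
Reachable = {0,3,6}
  0: c→6  [1 out]
  3: a→3  [1 out]
  6: a→3  [1 out]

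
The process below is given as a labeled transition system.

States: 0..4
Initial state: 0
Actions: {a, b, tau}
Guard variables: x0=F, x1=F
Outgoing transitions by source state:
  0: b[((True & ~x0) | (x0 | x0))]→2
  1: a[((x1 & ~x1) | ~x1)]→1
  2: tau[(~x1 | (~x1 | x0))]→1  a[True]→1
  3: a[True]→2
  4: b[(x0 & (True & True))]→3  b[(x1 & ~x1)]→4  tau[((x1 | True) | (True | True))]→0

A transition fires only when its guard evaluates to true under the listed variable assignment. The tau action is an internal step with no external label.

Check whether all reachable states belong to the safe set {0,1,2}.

Allowed set {0,1,2}
R = {0,1,2}
  0: ✓
  1: ✓
  2: ✓

Answer: INVARIANT HOLDS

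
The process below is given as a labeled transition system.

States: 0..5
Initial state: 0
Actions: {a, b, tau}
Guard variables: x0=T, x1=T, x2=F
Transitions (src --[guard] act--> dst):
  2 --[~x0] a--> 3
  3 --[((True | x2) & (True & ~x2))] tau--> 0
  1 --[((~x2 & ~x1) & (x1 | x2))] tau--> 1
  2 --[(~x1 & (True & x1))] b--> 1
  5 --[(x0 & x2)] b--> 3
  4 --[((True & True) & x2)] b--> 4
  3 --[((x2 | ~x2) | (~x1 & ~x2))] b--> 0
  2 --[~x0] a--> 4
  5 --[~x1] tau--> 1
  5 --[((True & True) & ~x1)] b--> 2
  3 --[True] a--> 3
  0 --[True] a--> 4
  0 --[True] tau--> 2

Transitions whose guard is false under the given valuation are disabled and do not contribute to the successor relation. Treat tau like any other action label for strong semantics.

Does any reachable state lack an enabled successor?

Answer: DEADLOCK at state 2

Trace:
R = {0,2,4}
  0: a→4  tau→2  [2 out]
  2: ∅  [STUCK]
  4: ∅  [STUCK]
Path to 2: tau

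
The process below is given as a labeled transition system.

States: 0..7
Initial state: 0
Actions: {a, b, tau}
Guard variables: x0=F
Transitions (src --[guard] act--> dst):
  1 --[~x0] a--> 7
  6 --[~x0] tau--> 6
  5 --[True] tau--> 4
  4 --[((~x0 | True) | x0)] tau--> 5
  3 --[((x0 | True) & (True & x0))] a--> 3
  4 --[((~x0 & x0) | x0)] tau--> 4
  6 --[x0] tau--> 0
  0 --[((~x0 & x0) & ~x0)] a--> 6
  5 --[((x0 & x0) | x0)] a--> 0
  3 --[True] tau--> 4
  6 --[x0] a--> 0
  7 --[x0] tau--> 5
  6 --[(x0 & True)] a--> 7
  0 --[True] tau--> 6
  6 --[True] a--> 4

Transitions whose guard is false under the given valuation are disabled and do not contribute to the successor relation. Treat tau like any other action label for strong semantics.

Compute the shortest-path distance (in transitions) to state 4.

Answer: 2

Working:
Breadth-first toward 4:
  L0 = {0}
  L1 = {6}
  L2 = {4}
depth(4)=2, e.g. tau·a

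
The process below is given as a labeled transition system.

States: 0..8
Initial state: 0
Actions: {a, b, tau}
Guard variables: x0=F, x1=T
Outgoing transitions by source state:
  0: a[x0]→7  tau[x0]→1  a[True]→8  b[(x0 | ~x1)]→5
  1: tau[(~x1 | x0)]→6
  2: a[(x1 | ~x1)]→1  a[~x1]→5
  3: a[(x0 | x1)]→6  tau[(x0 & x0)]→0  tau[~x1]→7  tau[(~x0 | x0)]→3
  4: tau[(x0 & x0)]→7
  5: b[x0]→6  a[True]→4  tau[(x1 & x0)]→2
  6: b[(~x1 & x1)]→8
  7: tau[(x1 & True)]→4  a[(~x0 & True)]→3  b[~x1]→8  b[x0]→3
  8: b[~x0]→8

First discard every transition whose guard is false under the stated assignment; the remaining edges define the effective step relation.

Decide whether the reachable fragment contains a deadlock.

Answer: DEADLOCK-FREE

Working:
Reach set: {0,8}
  0: a→8  [deg 1]
  8: b→8  [deg 1]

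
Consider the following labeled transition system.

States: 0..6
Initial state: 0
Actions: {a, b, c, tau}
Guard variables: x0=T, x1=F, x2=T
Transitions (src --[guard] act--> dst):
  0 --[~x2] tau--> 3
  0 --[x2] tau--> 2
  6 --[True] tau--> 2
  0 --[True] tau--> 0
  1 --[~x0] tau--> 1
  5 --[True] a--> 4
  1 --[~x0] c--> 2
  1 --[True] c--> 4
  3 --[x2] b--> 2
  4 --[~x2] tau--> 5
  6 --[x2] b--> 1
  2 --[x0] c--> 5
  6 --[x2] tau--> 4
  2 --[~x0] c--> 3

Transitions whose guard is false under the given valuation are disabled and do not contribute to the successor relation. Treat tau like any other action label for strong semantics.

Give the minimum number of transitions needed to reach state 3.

Answer: UNREACHABLE

Analysis:
Breadth-first toward 3:
  depth 0: {0}
  depth 1: {2}
  depth 2: {5}
  depth 3: {4}
3 never appears.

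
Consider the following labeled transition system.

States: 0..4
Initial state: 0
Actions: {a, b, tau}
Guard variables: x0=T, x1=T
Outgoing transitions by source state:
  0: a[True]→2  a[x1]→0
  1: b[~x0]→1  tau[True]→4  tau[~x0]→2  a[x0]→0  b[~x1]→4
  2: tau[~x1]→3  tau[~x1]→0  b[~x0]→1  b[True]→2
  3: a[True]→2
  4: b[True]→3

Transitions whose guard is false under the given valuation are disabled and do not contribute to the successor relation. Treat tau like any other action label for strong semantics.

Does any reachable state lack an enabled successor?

Answer: DEADLOCK-FREE

Analysis:
Reach set: {0,2}
  0: a→0  a→2  [2 out]
  2: b→2  [1 out]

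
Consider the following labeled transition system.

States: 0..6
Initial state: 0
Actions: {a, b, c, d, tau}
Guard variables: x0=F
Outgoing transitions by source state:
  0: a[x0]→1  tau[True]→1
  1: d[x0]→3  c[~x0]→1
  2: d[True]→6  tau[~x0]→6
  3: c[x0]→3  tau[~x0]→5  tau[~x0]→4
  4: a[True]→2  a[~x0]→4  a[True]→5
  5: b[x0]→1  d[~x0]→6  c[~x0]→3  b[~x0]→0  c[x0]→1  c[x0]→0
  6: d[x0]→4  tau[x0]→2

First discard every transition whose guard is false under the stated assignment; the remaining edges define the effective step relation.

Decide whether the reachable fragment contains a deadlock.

Answer: DEADLOCK-FREE

Working:
R = {0,1}
  0: tau→1  [1 out]
  1: c→1  [1 out]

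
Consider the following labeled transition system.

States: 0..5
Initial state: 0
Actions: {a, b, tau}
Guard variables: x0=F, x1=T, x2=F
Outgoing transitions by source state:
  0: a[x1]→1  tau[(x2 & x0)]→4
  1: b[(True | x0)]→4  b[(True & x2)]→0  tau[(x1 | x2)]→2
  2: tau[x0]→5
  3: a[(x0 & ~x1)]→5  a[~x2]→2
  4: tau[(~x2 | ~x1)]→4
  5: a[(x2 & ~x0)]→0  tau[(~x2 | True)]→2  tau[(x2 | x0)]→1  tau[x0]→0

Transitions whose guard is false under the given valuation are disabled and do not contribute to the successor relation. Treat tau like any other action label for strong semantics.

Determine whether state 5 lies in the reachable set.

Answer: UNREACHABLE

Trace:
After dropping false guards: 6 live edges.
Layer 0: {0}
Layer 1: {1}  now seen {0,1}
Layer 2: {2,4}  now seen {0,1,2,4}
Reachable = {0,1,2,4}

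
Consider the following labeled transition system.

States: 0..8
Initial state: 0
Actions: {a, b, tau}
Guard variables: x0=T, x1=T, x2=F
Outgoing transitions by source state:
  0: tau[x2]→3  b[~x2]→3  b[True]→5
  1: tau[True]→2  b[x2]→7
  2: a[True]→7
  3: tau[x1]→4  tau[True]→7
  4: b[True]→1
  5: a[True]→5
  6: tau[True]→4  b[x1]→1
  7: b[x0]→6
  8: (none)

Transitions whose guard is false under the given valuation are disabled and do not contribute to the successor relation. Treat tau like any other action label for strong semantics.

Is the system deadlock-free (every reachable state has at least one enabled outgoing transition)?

Reachable = {0,1,2,3,4,5,6,7}
  0: b→3  b→5  [deg 2]
  1: tau→2  [deg 1]
  2: a→7  [deg 1]
  3: tau→4  tau→7  [deg 2]
  4: b→1  [deg 1]
  5: a→5  [deg 1]
  6: b→1  tau→4  [deg 2]
  7: b→6  [deg 1]

Answer: DEADLOCK-FREE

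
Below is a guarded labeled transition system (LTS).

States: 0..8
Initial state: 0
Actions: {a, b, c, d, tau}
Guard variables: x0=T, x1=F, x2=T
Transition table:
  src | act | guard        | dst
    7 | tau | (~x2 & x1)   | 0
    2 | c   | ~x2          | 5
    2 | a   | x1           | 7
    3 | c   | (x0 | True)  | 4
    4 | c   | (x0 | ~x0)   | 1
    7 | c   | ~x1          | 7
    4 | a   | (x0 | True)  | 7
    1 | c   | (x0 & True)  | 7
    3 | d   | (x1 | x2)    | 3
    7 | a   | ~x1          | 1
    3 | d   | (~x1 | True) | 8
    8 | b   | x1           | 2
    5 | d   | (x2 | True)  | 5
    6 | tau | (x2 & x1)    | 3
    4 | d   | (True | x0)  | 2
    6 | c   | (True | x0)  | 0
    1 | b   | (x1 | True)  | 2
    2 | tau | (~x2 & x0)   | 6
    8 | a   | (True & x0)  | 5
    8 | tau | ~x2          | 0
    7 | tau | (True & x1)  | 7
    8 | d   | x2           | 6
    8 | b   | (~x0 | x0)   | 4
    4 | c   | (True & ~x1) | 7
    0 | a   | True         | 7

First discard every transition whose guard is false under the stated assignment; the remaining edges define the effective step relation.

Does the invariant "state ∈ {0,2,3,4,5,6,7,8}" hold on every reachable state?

Safe = {0,2,3,4,5,6,7,8}
R = {0,1,2,7}
  0: ok
  1: ✗ unsafe
  2: ok
  7: ok
witness against invariant: a·a → 1

Answer: INVARIANT VIOLATED at state 1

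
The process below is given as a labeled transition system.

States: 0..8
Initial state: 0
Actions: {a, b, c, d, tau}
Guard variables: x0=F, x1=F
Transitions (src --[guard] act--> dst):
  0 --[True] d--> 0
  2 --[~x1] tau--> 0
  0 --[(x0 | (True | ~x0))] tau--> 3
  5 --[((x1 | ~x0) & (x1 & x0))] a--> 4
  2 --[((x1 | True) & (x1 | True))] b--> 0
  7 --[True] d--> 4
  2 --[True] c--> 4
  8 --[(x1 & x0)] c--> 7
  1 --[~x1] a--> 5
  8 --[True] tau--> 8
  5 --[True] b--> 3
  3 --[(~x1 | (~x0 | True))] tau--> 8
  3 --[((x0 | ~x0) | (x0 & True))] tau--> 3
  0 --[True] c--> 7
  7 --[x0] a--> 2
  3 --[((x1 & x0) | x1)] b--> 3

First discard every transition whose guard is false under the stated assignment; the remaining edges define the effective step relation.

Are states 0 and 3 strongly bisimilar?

Compute ~ classes (split until stable):
  round 0: {{0,1,2,3,4,5,6,7,8}}
  round 1: {{0},{1},{2},{3,8},{4,6},{5},{7}}
Fixed point at round 2; 7 class(es).
0∈{0}, 3∈{3,8}

Answer: NOT BISIMILAR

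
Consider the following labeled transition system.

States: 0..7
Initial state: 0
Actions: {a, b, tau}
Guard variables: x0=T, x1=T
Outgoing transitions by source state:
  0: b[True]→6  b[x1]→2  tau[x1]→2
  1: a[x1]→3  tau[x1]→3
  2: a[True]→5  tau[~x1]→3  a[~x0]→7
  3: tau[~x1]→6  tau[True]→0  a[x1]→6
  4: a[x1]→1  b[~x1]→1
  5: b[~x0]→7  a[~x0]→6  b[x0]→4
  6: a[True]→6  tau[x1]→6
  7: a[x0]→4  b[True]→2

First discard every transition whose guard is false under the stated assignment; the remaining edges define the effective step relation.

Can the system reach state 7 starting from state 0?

Answer: UNREACHABLE

Analysis:
After dropping false guards: 14 live edges.
L0 = {0}
L1 = {2,6}  now seen {0,2,6}
L2 = {5}  now seen {0,2,5,6}
L3 = {4}  now seen {0,2,4,5,6}
L4 = {1}  now seen {0,1,2,4,5,6}
L5 = {3}  now seen {0,1,2,3,4,5,6}
Reach set: {0,1,2,3,4,5,6}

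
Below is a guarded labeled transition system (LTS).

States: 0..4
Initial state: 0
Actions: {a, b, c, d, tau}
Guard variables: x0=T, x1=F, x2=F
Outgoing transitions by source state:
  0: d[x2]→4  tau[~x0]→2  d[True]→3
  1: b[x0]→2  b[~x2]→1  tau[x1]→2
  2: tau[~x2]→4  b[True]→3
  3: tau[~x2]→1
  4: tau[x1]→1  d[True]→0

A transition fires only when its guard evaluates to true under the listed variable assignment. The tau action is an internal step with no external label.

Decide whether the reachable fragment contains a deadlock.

Reach set: {0,1,2,3,4}
  0: d→3  [1 exit(s)]
  1: b→1  b→2  [2 exit(s)]
  2: b→3  tau→4  [2 exit(s)]
  3: tau→1  [1 exit(s)]
  4: d→0  [1 exit(s)]

Answer: DEADLOCK-FREE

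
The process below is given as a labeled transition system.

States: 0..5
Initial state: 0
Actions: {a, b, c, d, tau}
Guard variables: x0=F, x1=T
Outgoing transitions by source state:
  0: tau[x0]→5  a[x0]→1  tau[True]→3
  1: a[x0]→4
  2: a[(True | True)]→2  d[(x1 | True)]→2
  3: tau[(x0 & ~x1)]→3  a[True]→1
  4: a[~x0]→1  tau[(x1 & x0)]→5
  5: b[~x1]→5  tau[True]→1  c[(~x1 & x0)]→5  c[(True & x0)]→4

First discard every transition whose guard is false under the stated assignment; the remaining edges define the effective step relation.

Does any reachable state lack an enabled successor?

Answer: DEADLOCK at state 1

Trace:
R = {0,1,3}
  0: tau→3  [deg 1]
  1: ∅  [deadlock]
  3: a→1  [deg 1]
Path to 1: tau·a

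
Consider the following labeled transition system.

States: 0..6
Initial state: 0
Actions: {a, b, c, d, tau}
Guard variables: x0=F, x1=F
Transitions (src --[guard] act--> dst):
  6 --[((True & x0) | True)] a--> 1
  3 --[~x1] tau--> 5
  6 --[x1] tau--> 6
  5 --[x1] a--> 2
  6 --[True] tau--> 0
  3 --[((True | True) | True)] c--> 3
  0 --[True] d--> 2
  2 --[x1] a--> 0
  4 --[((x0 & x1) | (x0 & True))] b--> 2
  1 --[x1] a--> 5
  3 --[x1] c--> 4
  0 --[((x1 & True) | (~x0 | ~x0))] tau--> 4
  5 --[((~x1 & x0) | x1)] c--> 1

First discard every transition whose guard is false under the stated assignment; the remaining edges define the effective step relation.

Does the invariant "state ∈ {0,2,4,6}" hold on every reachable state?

Inv-set: {0,2,4,6}
Reach set: {0,2,4}
  0: ok
  2: ok
  4: ok

Answer: INVARIANT HOLDS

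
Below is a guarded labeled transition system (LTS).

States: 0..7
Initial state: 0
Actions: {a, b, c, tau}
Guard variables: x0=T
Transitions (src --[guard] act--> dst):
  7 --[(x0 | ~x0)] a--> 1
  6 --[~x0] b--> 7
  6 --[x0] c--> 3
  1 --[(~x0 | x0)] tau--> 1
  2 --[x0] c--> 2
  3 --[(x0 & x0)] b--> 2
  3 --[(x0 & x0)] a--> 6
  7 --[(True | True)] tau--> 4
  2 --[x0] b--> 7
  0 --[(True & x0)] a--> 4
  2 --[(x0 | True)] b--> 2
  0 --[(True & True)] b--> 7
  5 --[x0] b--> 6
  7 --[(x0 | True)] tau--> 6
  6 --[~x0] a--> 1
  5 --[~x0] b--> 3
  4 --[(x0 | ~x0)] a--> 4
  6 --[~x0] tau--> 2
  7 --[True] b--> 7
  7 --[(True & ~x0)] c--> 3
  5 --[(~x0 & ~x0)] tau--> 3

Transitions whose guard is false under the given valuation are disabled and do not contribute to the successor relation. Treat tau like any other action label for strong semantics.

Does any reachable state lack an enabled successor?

Reach set: {0,1,2,3,4,6,7}
  0: a→4  b→7  [2 exit(s)]
  1: tau→1  [1 exit(s)]
  2: b→2  b→7  c→2  [3 exit(s)]
  3: a→6  b→2  [2 exit(s)]
  4: a→4  [1 exit(s)]
  6: c→3  [1 exit(s)]
  7: a→1  b→7  tau→4  tau→6  [4 exit(s)]

Answer: DEADLOCK-FREE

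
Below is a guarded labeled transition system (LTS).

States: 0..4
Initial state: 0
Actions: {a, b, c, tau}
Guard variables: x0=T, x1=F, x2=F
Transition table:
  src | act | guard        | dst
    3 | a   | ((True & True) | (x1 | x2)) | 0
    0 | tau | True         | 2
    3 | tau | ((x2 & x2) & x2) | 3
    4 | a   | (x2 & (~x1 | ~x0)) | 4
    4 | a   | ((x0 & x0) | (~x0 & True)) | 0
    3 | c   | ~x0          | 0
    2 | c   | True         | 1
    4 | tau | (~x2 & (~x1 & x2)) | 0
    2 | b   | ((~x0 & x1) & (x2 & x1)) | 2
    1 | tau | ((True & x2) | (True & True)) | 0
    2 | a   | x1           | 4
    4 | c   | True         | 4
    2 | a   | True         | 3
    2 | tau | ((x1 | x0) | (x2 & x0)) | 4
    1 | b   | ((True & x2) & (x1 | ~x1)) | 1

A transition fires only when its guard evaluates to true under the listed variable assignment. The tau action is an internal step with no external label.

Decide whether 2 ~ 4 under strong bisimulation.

Answer: NOT BISIMILAR

Working:
Compute ~ classes (split until stable):
  P[0] = {{0,1,2,3,4}}
  P[1] = {{0,1},{2},{3},{4}}
  P[2] = {{0},{1},{2},{3},{4}}
5 equivalence class(es) (converged in 3)
[2]={2}  [4]={4}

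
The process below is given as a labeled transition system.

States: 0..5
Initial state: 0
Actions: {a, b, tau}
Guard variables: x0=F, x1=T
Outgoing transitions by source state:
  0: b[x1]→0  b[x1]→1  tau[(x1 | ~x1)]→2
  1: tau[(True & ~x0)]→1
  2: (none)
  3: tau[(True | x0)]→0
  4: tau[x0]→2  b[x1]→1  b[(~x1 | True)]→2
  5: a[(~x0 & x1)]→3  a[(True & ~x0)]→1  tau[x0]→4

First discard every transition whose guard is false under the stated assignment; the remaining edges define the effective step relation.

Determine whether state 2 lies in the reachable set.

Answer: REACHABLE

Trace:
After dropping false guards: 9 live edges.
Layer 0: {0}
Layer 1: {1,2}  now seen {0,1,2}
R = {0,1,2}
witness 2: tau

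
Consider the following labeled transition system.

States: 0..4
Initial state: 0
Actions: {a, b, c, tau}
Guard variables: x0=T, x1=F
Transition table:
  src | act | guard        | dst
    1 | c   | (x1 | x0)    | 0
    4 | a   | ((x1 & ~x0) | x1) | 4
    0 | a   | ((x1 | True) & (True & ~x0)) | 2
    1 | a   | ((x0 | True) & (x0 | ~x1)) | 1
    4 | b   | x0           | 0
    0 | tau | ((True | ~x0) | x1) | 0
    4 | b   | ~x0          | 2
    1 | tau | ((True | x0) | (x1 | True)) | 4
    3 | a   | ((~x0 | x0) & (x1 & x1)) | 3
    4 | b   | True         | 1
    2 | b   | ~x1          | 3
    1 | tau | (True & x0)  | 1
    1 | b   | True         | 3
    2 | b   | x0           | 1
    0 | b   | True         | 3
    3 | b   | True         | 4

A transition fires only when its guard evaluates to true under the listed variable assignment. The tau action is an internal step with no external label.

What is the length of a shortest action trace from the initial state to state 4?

Answer: 2

Analysis:
BFS to 4:
  L0 = {0}
  L1 = {3}
  L2 = {4}
depth(4)=2, e.g. b·b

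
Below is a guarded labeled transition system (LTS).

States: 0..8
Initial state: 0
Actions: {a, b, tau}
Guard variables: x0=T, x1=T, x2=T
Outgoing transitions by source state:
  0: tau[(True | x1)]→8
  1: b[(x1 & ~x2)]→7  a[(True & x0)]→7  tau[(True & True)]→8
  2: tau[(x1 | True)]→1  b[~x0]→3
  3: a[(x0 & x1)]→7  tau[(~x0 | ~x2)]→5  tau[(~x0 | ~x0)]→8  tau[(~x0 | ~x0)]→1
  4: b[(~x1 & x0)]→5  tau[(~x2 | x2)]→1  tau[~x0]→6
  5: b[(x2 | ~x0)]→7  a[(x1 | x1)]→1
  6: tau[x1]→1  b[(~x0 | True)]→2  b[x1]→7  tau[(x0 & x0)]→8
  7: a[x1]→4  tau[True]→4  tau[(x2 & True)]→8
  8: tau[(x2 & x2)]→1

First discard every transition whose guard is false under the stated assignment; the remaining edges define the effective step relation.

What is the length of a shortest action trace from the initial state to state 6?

BFS to 6:
  Layer 0: {0}
  Layer 1: {8}
  Layer 2: {1}
  Layer 3: {7}
  Layer 4: {4}
6 never appears.

Answer: UNREACHABLE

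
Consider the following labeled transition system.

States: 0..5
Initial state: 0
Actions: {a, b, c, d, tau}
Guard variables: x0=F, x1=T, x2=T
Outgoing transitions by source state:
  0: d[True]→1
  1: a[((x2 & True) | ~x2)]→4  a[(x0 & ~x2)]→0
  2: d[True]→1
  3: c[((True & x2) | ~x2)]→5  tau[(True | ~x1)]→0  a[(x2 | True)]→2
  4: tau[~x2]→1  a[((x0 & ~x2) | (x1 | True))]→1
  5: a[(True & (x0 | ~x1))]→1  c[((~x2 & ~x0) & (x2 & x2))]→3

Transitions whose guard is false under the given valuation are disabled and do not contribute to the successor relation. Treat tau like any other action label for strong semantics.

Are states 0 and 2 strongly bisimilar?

Bisimulation quotient by refinement:
  π0 = {{0,1,2,3,4,5}}
  π1 = {{0,2},{1,4},{3},{5}}
stable after 2 split(s): 4 block(s)
class of 0: {0,2}; class of 2: {0,2}

Answer: BISIMILAR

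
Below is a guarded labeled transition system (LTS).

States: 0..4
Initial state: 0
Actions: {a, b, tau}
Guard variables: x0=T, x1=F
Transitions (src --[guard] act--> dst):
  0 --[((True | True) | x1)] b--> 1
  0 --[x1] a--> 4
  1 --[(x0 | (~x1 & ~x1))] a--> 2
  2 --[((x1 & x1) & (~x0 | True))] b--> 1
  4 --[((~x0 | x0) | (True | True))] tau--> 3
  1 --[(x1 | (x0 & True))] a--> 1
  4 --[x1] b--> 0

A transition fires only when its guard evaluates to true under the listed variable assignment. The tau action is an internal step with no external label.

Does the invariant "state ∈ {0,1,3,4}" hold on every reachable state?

Inv-set: {0,1,3,4}
Reach set: {0,1,2}
  0: safe
  1: safe
  2: outside
reach 2 via b·a — violates

Answer: INVARIANT VIOLATED at state 2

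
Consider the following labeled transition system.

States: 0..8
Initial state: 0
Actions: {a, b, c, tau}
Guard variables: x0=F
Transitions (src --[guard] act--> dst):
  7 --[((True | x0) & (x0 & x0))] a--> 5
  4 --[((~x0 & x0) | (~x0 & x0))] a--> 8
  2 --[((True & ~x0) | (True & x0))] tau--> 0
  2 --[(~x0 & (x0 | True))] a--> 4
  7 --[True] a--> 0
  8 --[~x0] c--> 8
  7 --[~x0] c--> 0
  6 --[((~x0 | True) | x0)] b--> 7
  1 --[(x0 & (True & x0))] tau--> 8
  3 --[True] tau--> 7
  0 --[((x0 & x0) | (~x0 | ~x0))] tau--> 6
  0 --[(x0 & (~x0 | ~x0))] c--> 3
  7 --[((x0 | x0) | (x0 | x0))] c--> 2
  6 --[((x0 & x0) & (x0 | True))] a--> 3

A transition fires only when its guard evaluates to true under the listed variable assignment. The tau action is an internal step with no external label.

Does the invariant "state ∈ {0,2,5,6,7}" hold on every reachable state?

Answer: INVARIANT HOLDS

Working:
Inv-set: {0,2,5,6,7}
Reachable = {0,6,7}
  0: ok
  6: ok
  7: ok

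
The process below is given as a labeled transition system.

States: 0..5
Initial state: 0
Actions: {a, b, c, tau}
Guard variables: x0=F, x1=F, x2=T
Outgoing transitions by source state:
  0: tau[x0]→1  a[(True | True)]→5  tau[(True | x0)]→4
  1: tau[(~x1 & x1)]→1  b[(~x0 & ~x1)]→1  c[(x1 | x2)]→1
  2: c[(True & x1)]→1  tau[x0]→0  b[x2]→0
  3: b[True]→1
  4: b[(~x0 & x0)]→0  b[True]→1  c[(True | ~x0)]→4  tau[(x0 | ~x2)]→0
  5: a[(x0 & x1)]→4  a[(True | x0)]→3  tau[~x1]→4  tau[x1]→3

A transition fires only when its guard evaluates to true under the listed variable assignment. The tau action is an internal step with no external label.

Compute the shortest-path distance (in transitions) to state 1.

Answer: 2

Analysis:
BFS to 1:
  Layer 0: {0}
  Layer 1: {4,5}
  Layer 2: {1,3}
first hit 1 at d=2 via tau·b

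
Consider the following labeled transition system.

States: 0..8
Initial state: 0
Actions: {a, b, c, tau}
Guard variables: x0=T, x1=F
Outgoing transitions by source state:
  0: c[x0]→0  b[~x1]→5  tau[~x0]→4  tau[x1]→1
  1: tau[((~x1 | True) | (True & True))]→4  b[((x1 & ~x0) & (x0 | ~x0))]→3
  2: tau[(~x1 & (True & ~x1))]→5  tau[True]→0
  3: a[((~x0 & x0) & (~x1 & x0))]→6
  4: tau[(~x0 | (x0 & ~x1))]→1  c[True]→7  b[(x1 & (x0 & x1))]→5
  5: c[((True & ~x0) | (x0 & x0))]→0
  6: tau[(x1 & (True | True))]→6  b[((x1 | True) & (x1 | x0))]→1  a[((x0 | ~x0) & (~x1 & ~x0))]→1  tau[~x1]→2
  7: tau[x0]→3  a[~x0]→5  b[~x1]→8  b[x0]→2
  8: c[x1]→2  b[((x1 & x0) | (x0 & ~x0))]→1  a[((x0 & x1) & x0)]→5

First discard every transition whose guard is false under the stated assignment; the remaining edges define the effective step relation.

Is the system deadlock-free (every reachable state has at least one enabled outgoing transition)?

R = {0,5}
  0: b→5  c→0  [2 out]
  5: c→0  [1 out]

Answer: DEADLOCK-FREE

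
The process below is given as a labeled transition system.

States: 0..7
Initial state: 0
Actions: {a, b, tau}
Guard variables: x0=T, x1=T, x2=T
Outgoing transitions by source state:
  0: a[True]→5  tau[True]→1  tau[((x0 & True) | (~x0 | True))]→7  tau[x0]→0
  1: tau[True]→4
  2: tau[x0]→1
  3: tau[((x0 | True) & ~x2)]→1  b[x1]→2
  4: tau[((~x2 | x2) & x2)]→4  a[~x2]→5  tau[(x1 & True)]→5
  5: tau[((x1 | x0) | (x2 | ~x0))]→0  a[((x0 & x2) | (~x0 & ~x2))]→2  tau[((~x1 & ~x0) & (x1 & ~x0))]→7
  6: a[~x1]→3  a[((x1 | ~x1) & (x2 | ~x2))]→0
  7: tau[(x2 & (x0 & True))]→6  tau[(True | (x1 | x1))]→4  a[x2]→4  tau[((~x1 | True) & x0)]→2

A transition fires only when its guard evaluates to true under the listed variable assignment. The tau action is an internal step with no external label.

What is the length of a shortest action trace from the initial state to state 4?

Answer: 2

Analysis:
BFS to 4:
  depth 0: {0}
  depth 1: {1,5,7}
  depth 2: {2,4,6}
first hit 4 at d=2 via tau·tau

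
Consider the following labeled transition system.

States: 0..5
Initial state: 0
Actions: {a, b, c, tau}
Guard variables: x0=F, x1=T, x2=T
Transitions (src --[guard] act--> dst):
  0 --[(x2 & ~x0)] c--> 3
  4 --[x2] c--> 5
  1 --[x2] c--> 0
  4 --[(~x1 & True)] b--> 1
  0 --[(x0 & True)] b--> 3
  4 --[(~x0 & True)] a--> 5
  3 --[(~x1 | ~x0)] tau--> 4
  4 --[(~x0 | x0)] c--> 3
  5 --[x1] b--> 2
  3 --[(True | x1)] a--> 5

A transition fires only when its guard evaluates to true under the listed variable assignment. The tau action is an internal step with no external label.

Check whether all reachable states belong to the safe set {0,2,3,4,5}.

Inv-set: {0,2,3,4,5}
Reach set: {0,2,3,4,5}
  0: ✓
  2: ✓
  3: ✓
  4: ✓
  5: ✓

Answer: INVARIANT HOLDS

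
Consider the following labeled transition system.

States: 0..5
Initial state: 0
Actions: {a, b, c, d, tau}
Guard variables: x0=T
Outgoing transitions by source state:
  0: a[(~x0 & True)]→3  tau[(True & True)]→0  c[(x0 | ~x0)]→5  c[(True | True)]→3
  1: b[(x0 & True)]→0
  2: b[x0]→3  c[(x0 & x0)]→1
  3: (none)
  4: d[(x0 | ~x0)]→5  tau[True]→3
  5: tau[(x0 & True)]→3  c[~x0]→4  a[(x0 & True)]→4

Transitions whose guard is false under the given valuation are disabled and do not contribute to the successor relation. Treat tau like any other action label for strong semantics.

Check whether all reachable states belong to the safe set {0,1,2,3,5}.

Allowed set {0,1,2,3,5}
R = {0,3,4,5}
  0: safe
  3: safe
  4: VIOLATES
  5: safe
reach 4 via c·a — violates

Answer: INVARIANT VIOLATED at state 4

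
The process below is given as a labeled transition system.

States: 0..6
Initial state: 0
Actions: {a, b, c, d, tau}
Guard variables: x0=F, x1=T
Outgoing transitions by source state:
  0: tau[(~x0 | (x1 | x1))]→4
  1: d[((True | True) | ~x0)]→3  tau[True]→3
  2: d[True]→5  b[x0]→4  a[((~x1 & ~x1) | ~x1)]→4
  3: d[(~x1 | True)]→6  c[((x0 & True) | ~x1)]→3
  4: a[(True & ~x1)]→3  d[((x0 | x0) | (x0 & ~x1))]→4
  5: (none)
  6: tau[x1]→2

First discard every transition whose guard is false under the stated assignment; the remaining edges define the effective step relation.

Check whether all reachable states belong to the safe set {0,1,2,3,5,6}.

Safe = {0,1,2,3,5,6}
Reachable = {0,4}
  0: ✓
  4: VIOLATES
counterexample path to 4: tau

Answer: INVARIANT VIOLATED at state 4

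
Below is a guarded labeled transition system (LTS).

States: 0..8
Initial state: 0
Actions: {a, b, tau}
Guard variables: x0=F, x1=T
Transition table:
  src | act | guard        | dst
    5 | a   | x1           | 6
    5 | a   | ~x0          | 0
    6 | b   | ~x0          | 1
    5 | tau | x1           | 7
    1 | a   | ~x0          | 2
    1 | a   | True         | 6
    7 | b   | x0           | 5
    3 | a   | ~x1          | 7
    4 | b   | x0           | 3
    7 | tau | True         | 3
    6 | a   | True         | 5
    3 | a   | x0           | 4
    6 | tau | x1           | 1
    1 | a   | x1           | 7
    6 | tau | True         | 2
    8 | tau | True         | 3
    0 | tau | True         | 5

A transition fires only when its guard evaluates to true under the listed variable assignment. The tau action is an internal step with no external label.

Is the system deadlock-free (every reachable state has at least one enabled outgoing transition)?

Answer: DEADLOCK at state 2

Analysis:
R = {0,1,2,3,5,6,7}
  0: tau→5  [deg 1]
  1: a→2  a→6  a→7  [deg 3]
  2: ∅  [no exit]
  3: ∅  [no exit]
  5: a→0  a→6  tau→7  [deg 3]
  6: a→5  b→1  tau→1  tau→2  [deg 4]
  7: tau→3  [deg 1]
trace reaching 2: tau·a·tau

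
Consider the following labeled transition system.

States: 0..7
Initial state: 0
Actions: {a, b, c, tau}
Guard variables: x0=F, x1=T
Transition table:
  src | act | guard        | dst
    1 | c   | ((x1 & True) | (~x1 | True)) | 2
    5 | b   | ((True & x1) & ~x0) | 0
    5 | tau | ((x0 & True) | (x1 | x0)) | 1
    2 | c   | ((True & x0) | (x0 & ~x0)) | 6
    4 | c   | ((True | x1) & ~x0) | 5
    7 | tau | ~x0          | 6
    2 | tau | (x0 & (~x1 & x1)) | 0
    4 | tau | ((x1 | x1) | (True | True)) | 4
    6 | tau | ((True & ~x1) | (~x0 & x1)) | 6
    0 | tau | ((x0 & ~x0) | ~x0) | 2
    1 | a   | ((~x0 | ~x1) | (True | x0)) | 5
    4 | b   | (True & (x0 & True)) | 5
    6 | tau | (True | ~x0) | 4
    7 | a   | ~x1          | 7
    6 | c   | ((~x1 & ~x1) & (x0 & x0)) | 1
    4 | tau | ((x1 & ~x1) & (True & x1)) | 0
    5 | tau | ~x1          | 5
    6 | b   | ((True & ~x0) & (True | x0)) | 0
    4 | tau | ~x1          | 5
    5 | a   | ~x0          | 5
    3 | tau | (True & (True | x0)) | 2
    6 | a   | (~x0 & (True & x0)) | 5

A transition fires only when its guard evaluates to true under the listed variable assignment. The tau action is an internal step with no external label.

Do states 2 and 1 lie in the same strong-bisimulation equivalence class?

Answer: NOT BISIMILAR

Trace:
Compute ~ classes (split until stable):
  round 0: {{0,1,2,3,4,5,6,7}}
  round 1: {{0,3,7},{1},{2},{4},{5},{6}}
  round 2: {{0,3},{1},{2},{4},{5},{6},{7}}
Fixed point at round 3; 7 class(es).
2∈{2}, 1∈{1}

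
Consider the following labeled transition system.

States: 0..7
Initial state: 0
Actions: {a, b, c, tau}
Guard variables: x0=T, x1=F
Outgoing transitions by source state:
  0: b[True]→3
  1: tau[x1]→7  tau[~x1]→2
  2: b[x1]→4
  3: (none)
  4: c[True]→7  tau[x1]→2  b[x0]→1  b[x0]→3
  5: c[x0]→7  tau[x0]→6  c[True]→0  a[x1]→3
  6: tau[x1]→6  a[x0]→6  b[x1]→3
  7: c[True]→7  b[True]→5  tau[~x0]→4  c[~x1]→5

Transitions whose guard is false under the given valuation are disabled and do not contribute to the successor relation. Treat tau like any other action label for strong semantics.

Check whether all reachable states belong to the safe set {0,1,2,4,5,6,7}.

Answer: INVARIANT VIOLATED at state 3

Trace:
Safe = {0,1,2,4,5,6,7}
R = {0,3}
  0: ✓
  3: outside
witness against invariant: b → 3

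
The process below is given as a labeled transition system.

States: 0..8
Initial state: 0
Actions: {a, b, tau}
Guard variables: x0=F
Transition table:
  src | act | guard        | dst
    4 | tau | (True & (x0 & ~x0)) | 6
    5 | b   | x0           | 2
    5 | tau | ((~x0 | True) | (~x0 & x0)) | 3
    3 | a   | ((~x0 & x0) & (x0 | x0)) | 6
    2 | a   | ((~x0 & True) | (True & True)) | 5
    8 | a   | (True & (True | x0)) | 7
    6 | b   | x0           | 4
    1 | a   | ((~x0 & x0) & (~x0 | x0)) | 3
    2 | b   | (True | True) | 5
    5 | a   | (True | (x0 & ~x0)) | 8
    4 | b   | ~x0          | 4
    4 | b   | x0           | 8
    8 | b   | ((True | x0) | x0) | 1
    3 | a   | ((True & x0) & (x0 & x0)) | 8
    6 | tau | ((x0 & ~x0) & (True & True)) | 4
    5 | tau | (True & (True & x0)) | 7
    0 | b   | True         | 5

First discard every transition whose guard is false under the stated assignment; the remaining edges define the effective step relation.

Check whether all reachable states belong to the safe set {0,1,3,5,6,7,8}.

Answer: INVARIANT HOLDS

Analysis:
Inv-set: {0,1,3,5,6,7,8}
R = {0,1,3,5,7,8}
  0: ok
  1: ok
  3: ok
  5: ok
  7: ok
  8: ok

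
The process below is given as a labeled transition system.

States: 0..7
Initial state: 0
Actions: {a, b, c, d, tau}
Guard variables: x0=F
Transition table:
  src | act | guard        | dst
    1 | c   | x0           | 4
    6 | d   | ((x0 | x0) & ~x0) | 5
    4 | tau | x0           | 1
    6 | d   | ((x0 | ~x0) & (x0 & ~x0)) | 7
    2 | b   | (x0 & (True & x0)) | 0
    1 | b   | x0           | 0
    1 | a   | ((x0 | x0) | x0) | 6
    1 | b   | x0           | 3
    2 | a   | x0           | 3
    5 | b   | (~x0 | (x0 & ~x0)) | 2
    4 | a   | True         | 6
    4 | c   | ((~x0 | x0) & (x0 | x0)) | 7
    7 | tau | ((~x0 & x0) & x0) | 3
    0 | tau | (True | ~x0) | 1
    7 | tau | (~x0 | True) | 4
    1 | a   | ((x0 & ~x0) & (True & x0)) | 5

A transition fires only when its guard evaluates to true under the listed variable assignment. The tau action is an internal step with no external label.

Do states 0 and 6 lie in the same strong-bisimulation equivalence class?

Answer: NOT BISIMILAR

Working:
Refine partition for ~:
  π0 = {{0,1,2,3,4,5,6,7}}
  π1 = {{0,7},{1,2,3,6},{4},{5}}
  π2 = {{0},{1,2,3,6},{4},{5},{7}}
5 equivalence class(es) (converged in 3)
[0]={0}  [6]={1,2,3,6}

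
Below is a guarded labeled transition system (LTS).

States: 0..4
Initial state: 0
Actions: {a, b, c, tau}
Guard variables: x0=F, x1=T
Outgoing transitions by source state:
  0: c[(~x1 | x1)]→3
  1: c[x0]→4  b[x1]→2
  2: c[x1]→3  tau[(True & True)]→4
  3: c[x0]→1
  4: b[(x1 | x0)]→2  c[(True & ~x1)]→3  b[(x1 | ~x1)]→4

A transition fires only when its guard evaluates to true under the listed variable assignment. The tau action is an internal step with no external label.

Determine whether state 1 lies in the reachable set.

After dropping false guards: 6 live edges.
L0 = {0}
L1 = {3}  now seen {0,3}
Reachable = {0,3}

Answer: UNREACHABLE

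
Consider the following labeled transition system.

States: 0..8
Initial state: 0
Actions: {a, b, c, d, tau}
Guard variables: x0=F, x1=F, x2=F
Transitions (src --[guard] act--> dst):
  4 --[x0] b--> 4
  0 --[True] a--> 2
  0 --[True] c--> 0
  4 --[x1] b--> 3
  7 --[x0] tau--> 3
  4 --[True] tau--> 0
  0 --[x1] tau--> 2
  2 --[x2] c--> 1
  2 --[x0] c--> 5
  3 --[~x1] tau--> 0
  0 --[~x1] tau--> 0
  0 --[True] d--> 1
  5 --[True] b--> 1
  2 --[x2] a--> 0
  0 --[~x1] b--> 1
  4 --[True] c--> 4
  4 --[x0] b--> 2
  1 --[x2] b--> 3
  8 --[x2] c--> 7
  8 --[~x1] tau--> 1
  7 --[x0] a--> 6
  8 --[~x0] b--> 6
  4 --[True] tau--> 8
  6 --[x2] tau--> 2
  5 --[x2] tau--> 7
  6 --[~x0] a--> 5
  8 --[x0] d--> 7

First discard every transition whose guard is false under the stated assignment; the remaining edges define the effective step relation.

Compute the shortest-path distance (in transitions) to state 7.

Layered search for 7:
  depth 0: {0}
  depth 1: {1,2}
7 never appears.

Answer: UNREACHABLE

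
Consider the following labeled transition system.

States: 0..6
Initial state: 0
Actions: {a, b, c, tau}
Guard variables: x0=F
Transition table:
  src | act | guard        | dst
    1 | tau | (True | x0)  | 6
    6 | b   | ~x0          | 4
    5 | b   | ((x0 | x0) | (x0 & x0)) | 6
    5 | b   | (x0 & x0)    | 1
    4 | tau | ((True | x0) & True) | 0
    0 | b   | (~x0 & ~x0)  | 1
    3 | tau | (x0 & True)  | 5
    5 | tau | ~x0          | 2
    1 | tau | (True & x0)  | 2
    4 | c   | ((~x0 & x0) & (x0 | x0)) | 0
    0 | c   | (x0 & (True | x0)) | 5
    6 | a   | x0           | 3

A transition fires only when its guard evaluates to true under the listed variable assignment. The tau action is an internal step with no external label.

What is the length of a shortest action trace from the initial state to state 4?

Answer: 3

Working:
BFS to 4:
  L0 = {0}
  L1 = {1}
  L2 = {6}
  L3 = {4}
depth(4)=3, e.g. b·tau·b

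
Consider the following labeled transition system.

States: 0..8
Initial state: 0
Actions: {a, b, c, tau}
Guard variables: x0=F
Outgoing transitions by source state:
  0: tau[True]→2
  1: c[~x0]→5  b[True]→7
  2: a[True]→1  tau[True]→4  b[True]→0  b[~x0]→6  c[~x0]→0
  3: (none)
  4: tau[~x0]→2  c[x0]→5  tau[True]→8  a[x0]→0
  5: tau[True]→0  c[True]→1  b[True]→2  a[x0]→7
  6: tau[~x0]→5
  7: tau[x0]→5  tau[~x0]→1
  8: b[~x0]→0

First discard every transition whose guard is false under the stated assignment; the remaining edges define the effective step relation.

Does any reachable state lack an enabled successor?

Reach set: {0,1,2,4,5,6,7,8}
  0: tau→2  [1 exit(s)]
  1: b→7  c→5  [2 exit(s)]
  2: a→1  b→0  b→6  c→0  tau→4  [5 exit(s)]
  4: tau→2  tau→8  [2 exit(s)]
  5: b→2  c→1  tau→0  [3 exit(s)]
  6: tau→5  [1 exit(s)]
  7: tau→1  [1 exit(s)]
  8: b→0  [1 exit(s)]

Answer: DEADLOCK-FREE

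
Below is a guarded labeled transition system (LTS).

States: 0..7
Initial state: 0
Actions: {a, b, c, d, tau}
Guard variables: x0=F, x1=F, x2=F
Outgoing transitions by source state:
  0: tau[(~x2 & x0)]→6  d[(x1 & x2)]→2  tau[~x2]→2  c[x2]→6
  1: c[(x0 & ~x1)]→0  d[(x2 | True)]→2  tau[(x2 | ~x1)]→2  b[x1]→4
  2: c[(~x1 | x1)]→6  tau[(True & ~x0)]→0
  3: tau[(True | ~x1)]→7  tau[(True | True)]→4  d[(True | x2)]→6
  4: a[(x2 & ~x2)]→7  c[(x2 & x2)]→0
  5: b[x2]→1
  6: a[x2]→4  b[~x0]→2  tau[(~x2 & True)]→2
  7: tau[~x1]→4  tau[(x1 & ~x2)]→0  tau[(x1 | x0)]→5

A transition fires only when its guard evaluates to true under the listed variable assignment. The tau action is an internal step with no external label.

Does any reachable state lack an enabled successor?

Answer: DEADLOCK-FREE

Working:
Reach set: {0,2,6}
  0: tau→2  [1 out]
  2: c→6  tau→0  [2 out]
  6: b→2  tau→2  [2 out]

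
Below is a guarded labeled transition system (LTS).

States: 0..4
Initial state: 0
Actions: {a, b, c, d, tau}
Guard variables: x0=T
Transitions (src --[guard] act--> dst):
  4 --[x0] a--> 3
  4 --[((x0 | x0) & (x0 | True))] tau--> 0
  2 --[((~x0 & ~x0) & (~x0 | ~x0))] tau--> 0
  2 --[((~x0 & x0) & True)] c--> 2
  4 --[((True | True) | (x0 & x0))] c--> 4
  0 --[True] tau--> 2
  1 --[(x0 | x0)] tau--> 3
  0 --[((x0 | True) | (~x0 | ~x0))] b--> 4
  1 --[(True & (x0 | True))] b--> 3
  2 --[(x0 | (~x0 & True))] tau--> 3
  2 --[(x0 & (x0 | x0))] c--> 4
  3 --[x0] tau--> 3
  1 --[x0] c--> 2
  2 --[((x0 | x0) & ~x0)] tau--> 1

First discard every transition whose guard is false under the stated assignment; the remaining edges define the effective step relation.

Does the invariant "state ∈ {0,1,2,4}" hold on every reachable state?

Safe = {0,1,2,4}
Reachable = {0,2,3,4}
  0: safe
  2: safe
  3: outside
  4: safe
reach 3 via tau·tau — violates

Answer: INVARIANT VIOLATED at state 3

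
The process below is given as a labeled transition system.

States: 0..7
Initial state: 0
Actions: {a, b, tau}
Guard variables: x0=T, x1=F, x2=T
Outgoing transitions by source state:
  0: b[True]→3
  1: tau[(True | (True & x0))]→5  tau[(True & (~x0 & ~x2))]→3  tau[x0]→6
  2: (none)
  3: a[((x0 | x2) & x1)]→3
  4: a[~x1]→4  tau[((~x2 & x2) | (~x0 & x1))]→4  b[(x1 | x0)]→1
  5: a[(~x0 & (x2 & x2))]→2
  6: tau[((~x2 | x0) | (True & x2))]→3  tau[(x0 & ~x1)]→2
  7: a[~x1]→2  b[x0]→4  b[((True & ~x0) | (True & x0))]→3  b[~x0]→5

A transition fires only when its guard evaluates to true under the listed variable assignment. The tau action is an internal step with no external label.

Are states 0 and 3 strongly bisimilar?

Answer: NOT BISIMILAR

Working:
Compute ~ classes (split until stable):
  π0 = {{0,1,2,3,4,5,6,7}}
  π1 = {{0},{1,6},{2,3,5},{4,7}}
  π2 = {{0},{1},{2,3,5},{4},{6},{7}}
stable after 3 split(s): 6 block(s)
class of 0: {0}; class of 3: {2,3,5}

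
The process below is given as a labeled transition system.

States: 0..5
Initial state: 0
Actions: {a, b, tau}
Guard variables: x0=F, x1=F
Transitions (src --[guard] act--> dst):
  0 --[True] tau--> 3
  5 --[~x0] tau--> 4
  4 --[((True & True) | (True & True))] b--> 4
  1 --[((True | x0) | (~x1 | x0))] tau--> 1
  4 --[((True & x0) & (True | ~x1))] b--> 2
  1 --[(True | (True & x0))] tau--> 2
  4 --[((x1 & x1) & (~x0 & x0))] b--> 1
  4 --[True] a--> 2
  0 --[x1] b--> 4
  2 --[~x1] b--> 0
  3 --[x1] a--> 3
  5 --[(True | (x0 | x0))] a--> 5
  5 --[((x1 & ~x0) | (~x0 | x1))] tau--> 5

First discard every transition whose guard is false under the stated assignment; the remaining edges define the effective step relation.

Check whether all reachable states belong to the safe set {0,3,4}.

Allowed set {0,3,4}
Reachable = {0,3}
  0: safe
  3: safe

Answer: INVARIANT HOLDS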